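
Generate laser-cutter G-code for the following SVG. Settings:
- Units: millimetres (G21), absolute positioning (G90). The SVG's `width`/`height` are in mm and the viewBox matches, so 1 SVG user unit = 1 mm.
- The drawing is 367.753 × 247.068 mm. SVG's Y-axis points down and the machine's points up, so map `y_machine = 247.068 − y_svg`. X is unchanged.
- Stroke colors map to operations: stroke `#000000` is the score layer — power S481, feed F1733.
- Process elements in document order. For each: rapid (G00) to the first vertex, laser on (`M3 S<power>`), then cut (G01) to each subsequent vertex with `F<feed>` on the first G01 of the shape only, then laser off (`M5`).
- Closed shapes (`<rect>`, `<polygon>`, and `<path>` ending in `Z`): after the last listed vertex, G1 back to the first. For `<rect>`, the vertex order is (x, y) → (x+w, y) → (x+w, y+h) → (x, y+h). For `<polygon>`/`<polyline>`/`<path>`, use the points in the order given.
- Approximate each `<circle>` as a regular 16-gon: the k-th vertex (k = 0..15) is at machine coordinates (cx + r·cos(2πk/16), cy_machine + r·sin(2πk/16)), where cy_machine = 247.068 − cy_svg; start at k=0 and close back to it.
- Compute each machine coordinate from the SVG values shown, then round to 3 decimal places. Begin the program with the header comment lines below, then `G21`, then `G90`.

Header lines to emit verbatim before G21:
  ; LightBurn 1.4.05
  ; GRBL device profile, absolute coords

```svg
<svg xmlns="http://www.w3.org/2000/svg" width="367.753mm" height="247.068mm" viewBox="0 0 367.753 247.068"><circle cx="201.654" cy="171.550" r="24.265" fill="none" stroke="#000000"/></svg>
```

; LightBurn 1.4.05
; GRBL device profile, absolute coords
G21
G90
G00 X225.919 Y75.518
M3 S481
G01 X224.072 Y84.804 F1733
G01 X218.812 Y92.676
G01 X210.940 Y97.936
G01 X201.654 Y99.783
G01 X192.368 Y97.936
G01 X184.496 Y92.676
G01 X179.236 Y84.804
G01 X177.389 Y75.518
G01 X179.236 Y66.232
G01 X184.496 Y58.360
G01 X192.368 Y53.100
G01 X201.654 Y51.253
G01 X210.940 Y53.100
G01 X218.812 Y58.360
G01 X224.072 Y66.232
G01 X225.919 Y75.518
M5

viewBox `0 0 367.753 247.068` with mm width/height → 1 unit = 1 mm. Flip: y_m = 247.068 − y_svg.

**Shape 1** — `<circle>` circle, stroke `#000000` → score (S481, F1733). Machine vertices: (225.919,75.518) → (224.072,84.804) → (218.812,92.676) → (210.940,97.936) → (201.654,99.783) → (192.368,97.936) → (184.496,92.676) → (179.236,84.804) → (177.389,75.518) → (179.236,66.232) → (184.496,58.360) → (192.368,53.100) → (201.654,51.253) → (210.940,53.100) → (218.812,58.360) → (224.072,66.232) → (225.919,75.518). Closed: final G1 returns to the first vertex.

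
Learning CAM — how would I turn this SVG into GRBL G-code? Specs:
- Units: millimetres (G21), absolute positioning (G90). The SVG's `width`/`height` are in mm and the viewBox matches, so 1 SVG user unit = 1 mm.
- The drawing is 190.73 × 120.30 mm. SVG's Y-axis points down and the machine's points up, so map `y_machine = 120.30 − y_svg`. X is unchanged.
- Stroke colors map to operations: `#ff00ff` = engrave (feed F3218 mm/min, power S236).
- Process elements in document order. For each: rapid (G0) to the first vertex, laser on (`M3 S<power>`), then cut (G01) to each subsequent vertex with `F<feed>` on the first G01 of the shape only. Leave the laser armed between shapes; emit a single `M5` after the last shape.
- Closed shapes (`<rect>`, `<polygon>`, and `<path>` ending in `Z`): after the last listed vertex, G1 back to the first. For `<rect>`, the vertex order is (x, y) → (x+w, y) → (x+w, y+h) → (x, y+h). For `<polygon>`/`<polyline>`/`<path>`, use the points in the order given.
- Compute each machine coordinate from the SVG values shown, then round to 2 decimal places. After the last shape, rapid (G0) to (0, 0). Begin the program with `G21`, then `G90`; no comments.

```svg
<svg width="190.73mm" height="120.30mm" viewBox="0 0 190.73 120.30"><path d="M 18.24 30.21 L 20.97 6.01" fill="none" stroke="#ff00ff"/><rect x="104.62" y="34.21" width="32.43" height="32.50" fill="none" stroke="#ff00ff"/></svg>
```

G21
G90
G0 X18.24 Y90.09
M3 S236
G01 X20.97 Y114.29 F3218
G0 X104.62 Y86.09
M3 S236
G01 X137.05 Y86.09 F3218
G01 X137.05 Y53.59
G01 X104.62 Y53.59
G01 X104.62 Y86.09
M5
G0 X0.00 Y0.00

Since the viewBox matches the mm dimensions, user units are millimetres directly. The only transform is the Y-flip y_m = 120.30 − y_svg.

Shape 1 is a line segment drawn with `<path>`. Its stroke #ff00ff means engrave at S236, F3218. After flipping Y the toolpath is (18.24,90.09) → (20.97,114.29).

Shape 2 is a rectangle drawn with `<rect>`. Its stroke #ff00ff means engrave at S236, F3218. After flipping Y the toolpath is (104.62,86.09) → (137.05,86.09) → (137.05,53.59) → (104.62,53.59) → (104.62,86.09), returning to the start.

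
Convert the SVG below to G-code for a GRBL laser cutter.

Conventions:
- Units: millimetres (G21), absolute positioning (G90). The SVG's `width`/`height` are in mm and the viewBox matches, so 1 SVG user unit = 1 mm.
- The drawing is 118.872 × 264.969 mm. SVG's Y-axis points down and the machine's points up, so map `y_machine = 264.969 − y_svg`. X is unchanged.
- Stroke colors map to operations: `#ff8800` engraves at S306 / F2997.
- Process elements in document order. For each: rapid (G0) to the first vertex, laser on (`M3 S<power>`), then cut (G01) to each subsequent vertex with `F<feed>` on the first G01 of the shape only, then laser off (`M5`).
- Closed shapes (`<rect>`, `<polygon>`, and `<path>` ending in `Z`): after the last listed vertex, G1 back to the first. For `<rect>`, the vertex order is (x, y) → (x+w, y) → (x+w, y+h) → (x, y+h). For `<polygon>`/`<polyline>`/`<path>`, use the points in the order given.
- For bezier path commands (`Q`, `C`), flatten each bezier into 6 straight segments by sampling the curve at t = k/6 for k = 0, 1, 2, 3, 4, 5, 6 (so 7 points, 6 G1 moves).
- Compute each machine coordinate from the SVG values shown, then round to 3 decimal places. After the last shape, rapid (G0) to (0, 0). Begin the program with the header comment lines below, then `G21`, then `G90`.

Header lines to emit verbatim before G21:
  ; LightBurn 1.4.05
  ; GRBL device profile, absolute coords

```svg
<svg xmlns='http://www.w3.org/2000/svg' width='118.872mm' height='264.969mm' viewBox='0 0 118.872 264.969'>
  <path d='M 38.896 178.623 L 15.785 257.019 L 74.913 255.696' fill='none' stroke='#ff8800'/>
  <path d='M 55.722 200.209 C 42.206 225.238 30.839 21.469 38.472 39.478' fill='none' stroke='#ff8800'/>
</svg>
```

; LightBurn 1.4.05
; GRBL device profile, absolute coords
G21
G90
G0 X38.896 Y86.346
M3 S306
G01 X15.785 Y7.950 F2997
G01 X74.913 Y9.273
M5
G0 X55.722 Y64.760
M3 S306
G01 X49.221 Y69.226 F2997
G01 X43.546 Y99.309
G01 X39.166 Y142.493
G01 X36.548 Y186.262
G01 X36.161 Y218.100
G01 X38.472 Y225.491
M5
G0 X0.000 Y0.000

viewBox `0 0 118.872 264.969` with mm width/height → 1 unit = 1 mm. Flip: y_m = 264.969 − y_svg.

**Shape 1** — `<path>` open polyline, stroke `#ff8800` → engrave (S306, F2997). Machine vertices: (38.896,86.346) → (15.785,7.950) → (74.913,9.273). Open path.

**Shape 2** — `<path>` cubic bezier, stroke `#ff8800` → engrave (S306, F2997). Control points (SVG): P0=(55.722,200.209), P1=(42.206,225.238), P2=(30.839,21.469), P3=(38.472,39.478); sampled at t=k/6. Machine vertices: (55.722,64.760) → (49.221,69.226) → (43.546,99.309) → (39.166,142.493) → (36.548,186.262) → (36.161,218.100) → (38.472,225.491). Open path.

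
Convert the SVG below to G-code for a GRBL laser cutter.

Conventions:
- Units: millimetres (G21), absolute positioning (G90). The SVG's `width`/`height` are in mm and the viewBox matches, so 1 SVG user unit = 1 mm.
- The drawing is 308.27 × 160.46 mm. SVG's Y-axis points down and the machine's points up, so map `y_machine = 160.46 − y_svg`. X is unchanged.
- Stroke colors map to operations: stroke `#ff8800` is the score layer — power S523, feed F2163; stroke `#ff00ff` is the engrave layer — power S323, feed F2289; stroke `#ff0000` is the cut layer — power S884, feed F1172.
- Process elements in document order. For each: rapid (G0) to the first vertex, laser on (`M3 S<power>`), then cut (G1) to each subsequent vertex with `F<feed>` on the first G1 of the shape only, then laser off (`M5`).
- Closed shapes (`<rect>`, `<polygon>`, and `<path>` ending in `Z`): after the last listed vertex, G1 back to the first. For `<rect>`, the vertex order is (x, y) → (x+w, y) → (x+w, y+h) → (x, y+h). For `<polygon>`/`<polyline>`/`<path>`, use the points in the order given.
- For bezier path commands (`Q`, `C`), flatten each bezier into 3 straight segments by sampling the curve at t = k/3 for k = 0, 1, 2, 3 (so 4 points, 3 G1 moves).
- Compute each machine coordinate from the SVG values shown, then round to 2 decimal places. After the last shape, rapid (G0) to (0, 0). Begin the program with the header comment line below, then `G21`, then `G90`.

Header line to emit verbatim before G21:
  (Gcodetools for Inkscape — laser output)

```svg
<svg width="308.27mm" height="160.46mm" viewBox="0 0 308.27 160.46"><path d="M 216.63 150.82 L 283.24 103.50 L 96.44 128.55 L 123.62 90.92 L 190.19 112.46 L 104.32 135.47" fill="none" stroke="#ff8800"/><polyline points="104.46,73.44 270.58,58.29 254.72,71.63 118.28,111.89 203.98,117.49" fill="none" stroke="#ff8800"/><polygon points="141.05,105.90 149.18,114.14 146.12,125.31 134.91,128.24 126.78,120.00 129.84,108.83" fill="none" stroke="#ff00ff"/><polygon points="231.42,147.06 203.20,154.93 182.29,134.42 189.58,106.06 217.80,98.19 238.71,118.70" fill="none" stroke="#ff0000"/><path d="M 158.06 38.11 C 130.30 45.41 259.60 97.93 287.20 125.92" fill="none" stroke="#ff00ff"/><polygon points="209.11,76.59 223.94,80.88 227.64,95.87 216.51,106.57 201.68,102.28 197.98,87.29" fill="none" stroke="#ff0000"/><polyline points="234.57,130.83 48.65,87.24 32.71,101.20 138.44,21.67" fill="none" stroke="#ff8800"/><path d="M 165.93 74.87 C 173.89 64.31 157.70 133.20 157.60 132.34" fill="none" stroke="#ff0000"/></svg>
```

(Gcodetools for Inkscape — laser output)
G21
G90
G0 X216.63 Y9.64
M3 S523
G1 X283.24 Y56.96 F2163
G1 X96.44 Y31.91
G1 X123.62 Y69.54
G1 X190.19 Y48.00
G1 X104.32 Y24.99
M5
G0 X104.46 Y87.02
M3 S523
G1 X270.58 Y102.17 F2163
G1 X254.72 Y88.83
G1 X118.28 Y48.57
G1 X203.98 Y42.97
M5
G0 X141.05 Y54.56
M3 S323
G1 X149.18 Y46.32 F2289
G1 X146.12 Y35.15
G1 X134.91 Y32.22
G1 X126.78 Y40.46
G1 X129.84 Y51.63
G1 X141.05 Y54.56
M5
G0 X231.42 Y13.40
M3 S884
G1 X203.20 Y5.53 F1172
G1 X182.29 Y26.04
G1 X189.58 Y54.40
G1 X217.80 Y62.27
G1 X238.71 Y41.76
G1 X231.42 Y13.40
M5
G0 X158.06 Y122.35
M3 S323
G1 X173.07 Y102.56 F2289
G1 X235.28 Y68.12
G1 X287.20 Y34.54
M5
G0 X209.11 Y83.87
M3 S884
G1 X223.94 Y79.58 F1172
G1 X227.64 Y64.59
G1 X216.51 Y53.89
G1 X201.68 Y58.18
G1 X197.98 Y73.17
G1 X209.11 Y83.87
M5
G0 X234.57 Y29.63
M3 S523
G1 X48.65 Y73.22 F2163
G1 X32.71 Y59.26
G1 X138.44 Y138.79
M5
G0 X165.93 Y85.59
M3 S884
G1 X167.33 Y75.19 F1172
G1 X161.57 Y44.98
G1 X157.60 Y28.12
M5
G0 X0.00 Y0.00

viewBox `0 0 308.27 160.46` with mm width/height → 1 unit = 1 mm. Flip: y_m = 160.46 − y_svg.

**Shape 1** — `<path>` open polyline, stroke `#ff8800` → score (S523, F2163). Machine vertices: (216.63,9.64) → (283.24,56.96) → (96.44,31.91) → (123.62,69.54) → (190.19,48.00) → (104.32,24.99). Open path.

**Shape 2** — `<polyline>` open polyline, stroke `#ff8800` → score (S523, F2163). Machine vertices: (104.46,87.02) → (270.58,102.17) → (254.72,88.83) → (118.28,48.57) → (203.98,42.97). Open path.

**Shape 3** — `<polygon>` regular polygon, stroke `#ff00ff` → engrave (S323, F2289). Machine vertices: (141.05,54.56) → (149.18,46.32) → (146.12,35.15) → (134.91,32.22) → (126.78,40.46) → (129.84,51.63) → (141.05,54.56). Closed: final G1 returns to the first vertex.

**Shape 4** — `<polygon>` regular polygon, stroke `#ff0000` → cut (S884, F1172). Machine vertices: (231.42,13.40) → (203.20,5.53) → (182.29,26.04) → (189.58,54.40) → (217.80,62.27) → (238.71,41.76) → (231.42,13.40). Closed: final G1 returns to the first vertex.

**Shape 5** — `<path>` cubic bezier, stroke `#ff00ff` → engrave (S323, F2289). Control points (SVG): P0=(158.06,38.11), P1=(130.30,45.41), P2=(259.60,97.93), P3=(287.20,125.92); sampled at t=k/3. Machine vertices: (158.06,122.35) → (173.07,102.56) → (235.28,68.12) → (287.20,34.54). Open path.

**Shape 6** — `<polygon>` regular polygon, stroke `#ff0000` → cut (S884, F1172). Machine vertices: (209.11,83.87) → (223.94,79.58) → (227.64,64.59) → (216.51,53.89) → (201.68,58.18) → (197.98,73.17) → (209.11,83.87). Closed: final G1 returns to the first vertex.

**Shape 7** — `<polyline>` open polyline, stroke `#ff8800` → score (S523, F2163). Machine vertices: (234.57,29.63) → (48.65,73.22) → (32.71,59.26) → (138.44,138.79). Open path.

**Shape 8** — `<path>` cubic bezier, stroke `#ff0000` → cut (S884, F1172). Control points (SVG): P0=(165.93,74.87), P1=(173.89,64.31), P2=(157.70,133.20), P3=(157.60,132.34); sampled at t=k/3. Machine vertices: (165.93,85.59) → (167.33,75.19) → (161.57,44.98) → (157.60,28.12). Open path.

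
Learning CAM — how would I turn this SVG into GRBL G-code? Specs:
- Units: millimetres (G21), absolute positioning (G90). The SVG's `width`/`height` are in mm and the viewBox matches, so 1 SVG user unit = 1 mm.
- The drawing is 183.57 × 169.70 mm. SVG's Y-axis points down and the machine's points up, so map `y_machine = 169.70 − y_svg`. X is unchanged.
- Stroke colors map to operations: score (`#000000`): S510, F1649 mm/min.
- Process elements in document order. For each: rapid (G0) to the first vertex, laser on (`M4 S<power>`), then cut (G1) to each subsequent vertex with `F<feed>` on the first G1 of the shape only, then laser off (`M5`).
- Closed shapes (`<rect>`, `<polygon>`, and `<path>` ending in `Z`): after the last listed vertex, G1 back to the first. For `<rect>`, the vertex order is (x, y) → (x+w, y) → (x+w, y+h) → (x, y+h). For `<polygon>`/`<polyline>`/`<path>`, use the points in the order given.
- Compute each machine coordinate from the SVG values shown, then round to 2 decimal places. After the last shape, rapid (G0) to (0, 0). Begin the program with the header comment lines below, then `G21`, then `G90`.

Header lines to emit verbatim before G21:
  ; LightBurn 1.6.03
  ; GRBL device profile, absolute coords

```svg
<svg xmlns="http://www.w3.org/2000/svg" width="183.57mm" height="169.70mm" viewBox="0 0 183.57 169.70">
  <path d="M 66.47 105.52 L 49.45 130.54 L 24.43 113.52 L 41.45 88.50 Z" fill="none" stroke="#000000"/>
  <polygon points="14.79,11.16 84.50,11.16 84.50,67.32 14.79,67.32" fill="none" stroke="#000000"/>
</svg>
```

1 u = 1 mm; y_m = 169.70 − y.

[1] `<path>` regular polygon, #000000→score S510 F1649: (66.47,64.18) → (49.45,39.16) → (24.43,56.18) → (41.45,81.20) → (66.47,64.18) (closed)

[2] `<polygon>` rectangle, #000000→score S510 F1649: (14.79,158.54) → (84.50,158.54) → (84.50,102.38) → (14.79,102.38) → (14.79,158.54) (closed)

; LightBurn 1.6.03
; GRBL device profile, absolute coords
G21
G90
G0 X66.47 Y64.18
M4 S510
G1 X49.45 Y39.16 F1649
G1 X24.43 Y56.18
G1 X41.45 Y81.20
G1 X66.47 Y64.18
M5
G0 X14.79 Y158.54
M4 S510
G1 X84.50 Y158.54 F1649
G1 X84.50 Y102.38
G1 X14.79 Y102.38
G1 X14.79 Y158.54
M5
G0 X0.00 Y0.00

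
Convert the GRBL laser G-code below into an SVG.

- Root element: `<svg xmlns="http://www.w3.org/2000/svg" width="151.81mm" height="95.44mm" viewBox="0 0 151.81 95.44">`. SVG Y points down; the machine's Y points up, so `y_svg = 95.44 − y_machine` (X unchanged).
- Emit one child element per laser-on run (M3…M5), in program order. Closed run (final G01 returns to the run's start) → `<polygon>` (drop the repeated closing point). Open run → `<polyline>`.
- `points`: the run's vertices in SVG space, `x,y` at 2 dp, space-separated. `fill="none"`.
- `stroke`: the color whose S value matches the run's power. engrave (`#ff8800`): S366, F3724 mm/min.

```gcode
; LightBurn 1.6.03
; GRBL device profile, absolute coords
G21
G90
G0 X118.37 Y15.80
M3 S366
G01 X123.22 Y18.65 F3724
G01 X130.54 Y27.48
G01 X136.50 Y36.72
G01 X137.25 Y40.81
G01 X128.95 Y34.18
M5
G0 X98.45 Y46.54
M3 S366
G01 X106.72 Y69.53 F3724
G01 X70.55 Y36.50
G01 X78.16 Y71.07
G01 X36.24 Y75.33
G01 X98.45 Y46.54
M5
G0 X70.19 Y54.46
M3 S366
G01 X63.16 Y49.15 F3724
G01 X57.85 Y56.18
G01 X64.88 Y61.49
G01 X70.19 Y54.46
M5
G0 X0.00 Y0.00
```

<svg xmlns="http://www.w3.org/2000/svg" width="151.81mm" height="95.44mm" viewBox="0 0 151.81 95.44">
  <polyline points="118.37,79.64 123.22,76.79 130.54,67.96 136.50,58.72 137.25,54.63 128.95,61.26" fill="none" stroke="#ff8800"/>
  <polygon points="98.45,48.90 106.72,25.91 70.55,58.94 78.16,24.37 36.24,20.11" fill="none" stroke="#ff8800"/>
  <polygon points="70.19,40.98 63.16,46.29 57.85,39.26 64.88,33.95" fill="none" stroke="#ff8800"/>
</svg>

y_svg = 95.44 − y_m. Every run uses S366, so all elements get stroke `#ff8800` (engrave).

[1] open run; points: 118.37,79.64 123.22,76.79 130.54,67.96 136.50,58.72 137.25,54.63 128.95,61.26

[2] closed run; points: 98.45,48.90 106.72,25.91 70.55,58.94 78.16,24.37 36.24,20.11

[3] closed run; points: 70.19,40.98 63.16,46.29 57.85,39.26 64.88,33.95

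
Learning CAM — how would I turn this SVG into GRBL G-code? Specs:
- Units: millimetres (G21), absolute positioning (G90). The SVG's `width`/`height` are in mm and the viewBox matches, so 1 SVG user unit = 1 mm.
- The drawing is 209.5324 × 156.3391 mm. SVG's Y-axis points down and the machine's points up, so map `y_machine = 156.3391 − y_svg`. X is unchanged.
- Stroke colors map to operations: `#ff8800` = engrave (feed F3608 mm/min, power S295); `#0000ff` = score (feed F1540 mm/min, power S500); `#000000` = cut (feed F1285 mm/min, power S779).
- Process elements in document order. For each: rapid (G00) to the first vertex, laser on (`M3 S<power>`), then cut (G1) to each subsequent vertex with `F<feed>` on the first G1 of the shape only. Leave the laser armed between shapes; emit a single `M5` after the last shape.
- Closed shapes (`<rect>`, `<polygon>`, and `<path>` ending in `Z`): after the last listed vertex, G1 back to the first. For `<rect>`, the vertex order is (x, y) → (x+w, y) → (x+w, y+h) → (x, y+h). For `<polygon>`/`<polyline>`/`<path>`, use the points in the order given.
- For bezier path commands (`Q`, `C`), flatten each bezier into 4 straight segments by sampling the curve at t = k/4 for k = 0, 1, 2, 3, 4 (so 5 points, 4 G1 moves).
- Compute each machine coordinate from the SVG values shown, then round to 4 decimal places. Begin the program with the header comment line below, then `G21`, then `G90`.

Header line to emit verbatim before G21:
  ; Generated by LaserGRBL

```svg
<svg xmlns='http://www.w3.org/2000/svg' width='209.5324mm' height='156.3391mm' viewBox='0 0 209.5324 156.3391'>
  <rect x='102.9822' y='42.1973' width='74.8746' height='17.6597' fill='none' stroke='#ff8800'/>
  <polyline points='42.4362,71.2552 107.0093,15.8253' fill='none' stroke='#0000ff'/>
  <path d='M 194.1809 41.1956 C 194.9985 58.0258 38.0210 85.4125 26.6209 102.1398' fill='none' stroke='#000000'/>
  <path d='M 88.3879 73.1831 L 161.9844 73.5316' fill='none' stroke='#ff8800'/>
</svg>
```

Since the viewBox matches the mm dimensions, user units are millimetres directly. The only transform is the Y-flip y_m = 156.3391 − y_svg.

Shape 1 is a rectangle drawn with `<rect>`. Its stroke #ff8800 means engrave at S295, F3608. After flipping Y the toolpath is (102.9822,114.1418) → (177.8568,114.1418) → (177.8568,96.4821) → (102.9822,96.4821) → (102.9822,114.1418), returning to the start.

Shape 2 is a line segment drawn with `<polyline>`. Its stroke #0000ff means score at S500, F1540. After flipping Y the toolpath is (42.4362,85.0839) → (107.0093,140.5138).

Shape 3 is a cubic bezier drawn with `<path>`. Its stroke #000000 means cut at S779, F1285. After flipping Y the toolpath is (194.1809,115.1435) → (169.9477,100.8730) → (114.9825,84.6328) → (57.7265,68.4119) → (26.6209,54.1993).

Shape 4 is a line segment drawn with `<path>`. Its stroke #ff8800 means engrave at S295, F3608. After flipping Y the toolpath is (88.3879,83.1560) → (161.9844,82.8075).

; Generated by LaserGRBL
G21
G90
G00 X102.9822 Y114.1418
M3 S295
G1 X177.8568 Y114.1418 F3608
G1 X177.8568 Y96.4821
G1 X102.9822 Y96.4821
G1 X102.9822 Y114.1418
G00 X42.4362 Y85.0839
M3 S500
G1 X107.0093 Y140.5138 F1540
G00 X194.1809 Y115.1435
M3 S779
G1 X169.9477 Y100.8730 F1285
G1 X114.9825 Y84.6328
G1 X57.7265 Y68.4119
G1 X26.6209 Y54.1993
G00 X88.3879 Y83.1560
M3 S295
G1 X161.9844 Y82.8075 F3608
M5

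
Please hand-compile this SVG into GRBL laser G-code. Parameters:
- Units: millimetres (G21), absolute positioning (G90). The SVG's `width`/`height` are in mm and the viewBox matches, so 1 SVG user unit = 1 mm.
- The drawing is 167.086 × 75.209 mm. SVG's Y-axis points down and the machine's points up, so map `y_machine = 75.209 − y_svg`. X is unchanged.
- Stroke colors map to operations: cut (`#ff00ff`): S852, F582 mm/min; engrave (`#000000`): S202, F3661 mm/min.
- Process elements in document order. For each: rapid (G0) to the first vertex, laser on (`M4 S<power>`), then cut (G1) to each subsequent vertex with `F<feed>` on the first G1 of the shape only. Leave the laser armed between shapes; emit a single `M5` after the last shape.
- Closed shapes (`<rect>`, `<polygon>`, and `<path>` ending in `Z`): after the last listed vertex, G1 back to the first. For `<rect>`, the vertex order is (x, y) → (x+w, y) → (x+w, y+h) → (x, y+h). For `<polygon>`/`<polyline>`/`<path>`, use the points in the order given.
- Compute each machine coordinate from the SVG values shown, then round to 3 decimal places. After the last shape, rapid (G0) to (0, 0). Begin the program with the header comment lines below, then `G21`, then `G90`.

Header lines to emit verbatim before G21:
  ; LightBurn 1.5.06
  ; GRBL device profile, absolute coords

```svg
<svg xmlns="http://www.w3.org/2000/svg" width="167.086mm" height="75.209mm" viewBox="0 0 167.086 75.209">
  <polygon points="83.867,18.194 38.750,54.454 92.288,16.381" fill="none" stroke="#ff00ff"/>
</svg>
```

viewBox `0 0 167.086 75.209` with mm width/height → 1 unit = 1 mm. Flip: y_m = 75.209 − y_svg.

**Shape 1** — `<polygon>` closed polygon, stroke `#ff00ff` → cut (S852, F582). Machine vertices: (83.867,57.015) → (38.750,20.755) → (92.288,58.828) → (83.867,57.015). Closed: final G1 returns to the first vertex.

; LightBurn 1.5.06
; GRBL device profile, absolute coords
G21
G90
G0 X83.867 Y57.015
M4 S852
G1 X38.750 Y20.755 F582
G1 X92.288 Y58.828
G1 X83.867 Y57.015
M5
G0 X0.000 Y0.000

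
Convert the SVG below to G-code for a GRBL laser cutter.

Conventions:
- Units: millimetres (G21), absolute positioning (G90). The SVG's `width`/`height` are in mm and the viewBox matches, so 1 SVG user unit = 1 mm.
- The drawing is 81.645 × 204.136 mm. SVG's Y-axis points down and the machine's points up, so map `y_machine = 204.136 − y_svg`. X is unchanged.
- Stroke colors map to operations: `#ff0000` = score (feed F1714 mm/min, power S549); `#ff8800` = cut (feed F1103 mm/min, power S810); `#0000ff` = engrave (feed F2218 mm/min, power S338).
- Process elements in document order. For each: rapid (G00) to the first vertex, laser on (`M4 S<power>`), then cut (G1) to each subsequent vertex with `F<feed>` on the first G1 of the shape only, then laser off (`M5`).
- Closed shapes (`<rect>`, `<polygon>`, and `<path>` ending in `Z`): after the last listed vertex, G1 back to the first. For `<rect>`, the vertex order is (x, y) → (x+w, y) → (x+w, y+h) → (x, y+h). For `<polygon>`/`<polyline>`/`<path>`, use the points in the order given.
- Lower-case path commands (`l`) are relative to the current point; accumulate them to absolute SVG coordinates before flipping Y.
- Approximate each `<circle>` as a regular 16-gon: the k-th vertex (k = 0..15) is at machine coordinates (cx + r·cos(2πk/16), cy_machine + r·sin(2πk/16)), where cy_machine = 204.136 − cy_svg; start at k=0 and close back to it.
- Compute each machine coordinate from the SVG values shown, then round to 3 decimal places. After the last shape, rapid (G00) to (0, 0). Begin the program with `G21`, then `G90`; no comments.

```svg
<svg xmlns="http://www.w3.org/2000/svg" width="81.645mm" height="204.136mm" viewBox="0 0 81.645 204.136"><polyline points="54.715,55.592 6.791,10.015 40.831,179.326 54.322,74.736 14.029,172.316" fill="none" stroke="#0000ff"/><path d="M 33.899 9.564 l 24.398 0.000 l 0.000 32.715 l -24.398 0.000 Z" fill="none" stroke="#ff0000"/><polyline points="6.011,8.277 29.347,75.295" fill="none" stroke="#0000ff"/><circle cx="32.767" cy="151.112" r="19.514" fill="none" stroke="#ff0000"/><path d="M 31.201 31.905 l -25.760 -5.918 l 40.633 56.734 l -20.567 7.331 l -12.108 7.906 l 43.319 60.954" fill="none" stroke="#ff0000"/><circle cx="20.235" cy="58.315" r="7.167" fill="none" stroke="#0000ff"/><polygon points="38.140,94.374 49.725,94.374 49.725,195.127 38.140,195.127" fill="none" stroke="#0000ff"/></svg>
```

G21
G90
G00 X54.715 Y148.544
M4 S338
G1 X6.791 Y194.121 F2218
G1 X40.831 Y24.810
G1 X54.322 Y129.400
G1 X14.029 Y31.820
M5
G00 X33.899 Y194.572
M4 S549
G1 X58.297 Y194.572 F1714
G1 X58.297 Y161.857
G1 X33.899 Y161.857
G1 X33.899 Y194.572
M5
G00 X6.011 Y195.859
M4 S338
G1 X29.347 Y128.841 F2218
M5
G00 X52.281 Y53.024
M4 S549
G1 X50.796 Y60.492 F1714
G1 X46.565 Y66.822
G1 X40.235 Y71.053
G1 X32.767 Y72.538
G1 X25.299 Y71.053
G1 X18.969 Y66.822
G1 X14.738 Y60.492
G1 X13.253 Y53.024
G1 X14.738 Y45.556
G1 X18.969 Y39.226
G1 X25.299 Y34.995
G1 X32.767 Y33.510
G1 X40.235 Y34.995
G1 X46.565 Y39.226
G1 X50.796 Y45.556
G1 X52.281 Y53.024
M5
G00 X31.201 Y172.231
M4 S549
G1 X5.441 Y178.149 F1714
G1 X46.074 Y121.415
G1 X25.507 Y114.084
G1 X13.399 Y106.178
G1 X56.718 Y45.224
M5
G00 X27.402 Y145.821
M4 S338
G1 X26.856 Y148.564 F2218
G1 X25.303 Y150.889
G1 X22.978 Y152.442
G1 X20.235 Y152.988
G1 X17.492 Y152.442
G1 X15.167 Y150.889
G1 X13.614 Y148.564
G1 X13.068 Y145.821
G1 X13.614 Y143.078
G1 X15.167 Y140.753
G1 X17.492 Y139.200
G1 X20.235 Y138.654
G1 X22.978 Y139.200
G1 X25.303 Y140.753
G1 X26.856 Y143.078
G1 X27.402 Y145.821
M5
G00 X38.140 Y109.762
M4 S338
G1 X49.725 Y109.762 F2218
G1 X49.725 Y9.009
G1 X38.140 Y9.009
G1 X38.140 Y109.762
M5
G00 X0.000 Y0.000

1 u = 1 mm; y_m = 204.136 − y.

[1] `<polyline>` open polyline, #0000ff→engrave S338 F2218: (54.715,148.544) → (6.791,194.121) → (40.831,24.810) → (54.322,129.400) → (14.029,31.820)

[2] `<path>` rectangle, #ff0000→score S549 F1714: (33.899,194.572) → (58.297,194.572) → (58.297,161.857) → (33.899,161.857) → (33.899,194.572) (closed)

[3] `<polyline>` line segment, #0000ff→engrave S338 F2218: (6.011,195.859) → (29.347,128.841)

[4] `<circle>` circle, #ff0000→score S549 F1714: (52.281,53.024) → (50.796,60.492) → (46.565,66.822) → (40.235,71.053) → (32.767,72.538) → (25.299,71.053) → (18.969,66.822) → (14.738,60.492) → (13.253,53.024) → (14.738,45.556) → (18.969,39.226) → (25.299,34.995) → (32.767,33.510) → (40.235,34.995) → (46.565,39.226) → (50.796,45.556) → (52.281,53.024) (closed)

[5] `<path>` open polyline, #ff0000→score S549 F1714: (31.201,172.231) → (5.441,178.149) → (46.074,121.415) → (25.507,114.084) → (13.399,106.178) → (56.718,45.224)

[6] `<circle>` circle, #0000ff→engrave S338 F2218: (27.402,145.821) → (26.856,148.564) → (25.303,150.889) → (22.978,152.442) → (20.235,152.988) → (17.492,152.442) → (15.167,150.889) → (13.614,148.564) → (13.068,145.821) → (13.614,143.078) → (15.167,140.753) → (17.492,139.200) → (20.235,138.654) → (22.978,139.200) → (25.303,140.753) → (26.856,143.078) → (27.402,145.821) (closed)

[7] `<polygon>` rectangle, #0000ff→engrave S338 F2218: (38.140,109.762) → (49.725,109.762) → (49.725,9.009) → (38.140,9.009) → (38.140,109.762) (closed)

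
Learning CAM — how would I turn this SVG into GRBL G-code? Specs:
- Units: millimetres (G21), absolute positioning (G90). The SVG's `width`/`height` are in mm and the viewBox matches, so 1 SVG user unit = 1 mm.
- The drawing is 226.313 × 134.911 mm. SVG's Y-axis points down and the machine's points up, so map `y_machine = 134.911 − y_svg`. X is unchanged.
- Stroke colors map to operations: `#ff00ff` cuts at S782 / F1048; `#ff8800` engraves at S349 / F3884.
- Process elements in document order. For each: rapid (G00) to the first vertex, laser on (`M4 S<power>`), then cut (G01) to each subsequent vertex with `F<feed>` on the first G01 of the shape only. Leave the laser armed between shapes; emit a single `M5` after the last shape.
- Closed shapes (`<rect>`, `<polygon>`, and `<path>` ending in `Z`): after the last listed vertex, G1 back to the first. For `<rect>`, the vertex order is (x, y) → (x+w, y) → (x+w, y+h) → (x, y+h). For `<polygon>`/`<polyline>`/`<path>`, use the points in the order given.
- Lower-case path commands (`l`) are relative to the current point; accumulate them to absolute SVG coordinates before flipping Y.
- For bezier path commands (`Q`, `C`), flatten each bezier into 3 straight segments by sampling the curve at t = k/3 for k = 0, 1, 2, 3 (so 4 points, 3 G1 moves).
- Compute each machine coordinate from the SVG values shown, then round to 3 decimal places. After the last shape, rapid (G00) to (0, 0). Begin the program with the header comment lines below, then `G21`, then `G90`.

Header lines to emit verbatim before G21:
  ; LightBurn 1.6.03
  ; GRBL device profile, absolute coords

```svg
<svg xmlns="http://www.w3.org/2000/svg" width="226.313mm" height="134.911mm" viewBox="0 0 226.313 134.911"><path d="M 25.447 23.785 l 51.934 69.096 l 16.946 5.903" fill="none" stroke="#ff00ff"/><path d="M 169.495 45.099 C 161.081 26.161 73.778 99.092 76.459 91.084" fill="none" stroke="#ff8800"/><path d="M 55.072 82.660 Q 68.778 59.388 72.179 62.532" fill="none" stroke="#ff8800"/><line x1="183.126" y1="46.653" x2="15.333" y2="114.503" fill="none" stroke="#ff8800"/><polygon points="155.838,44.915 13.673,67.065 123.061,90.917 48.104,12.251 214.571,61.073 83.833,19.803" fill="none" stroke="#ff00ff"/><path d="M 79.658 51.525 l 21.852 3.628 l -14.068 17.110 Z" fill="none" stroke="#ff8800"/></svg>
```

; LightBurn 1.6.03
; GRBL device profile, absolute coords
G21
G90
G00 X25.447 Y111.126
M4 S782
G01 X77.381 Y42.030 F1048
G01 X94.327 Y36.127
G00 X169.495 Y89.812
M4 S349
G01 X141.039 Y84.527 F3884
G01 X97.518 Y56.398
G01 X76.459 Y43.827
G00 X55.072 Y52.251
M4 S349
G01 X63.064 Y64.831 F3884
G01 X68.767 Y71.540
G01 X72.179 Y72.379
G00 X183.126 Y88.258
M4 S349
G01 X15.333 Y20.408 F3884
G00 X155.838 Y89.996
M4 S782
G01 X13.673 Y67.846 F1048
G01 X123.061 Y43.994
G01 X48.104 Y122.660
G01 X214.571 Y73.838
G01 X83.833 Y115.108
G01 X155.838 Y89.996
G00 X79.658 Y83.386
M4 S349
G01 X101.510 Y79.758 F3884
G01 X87.442 Y62.648
G01 X79.658 Y83.386
M5
G00 X0.000 Y0.000

Since the viewBox matches the mm dimensions, user units are millimetres directly. The only transform is the Y-flip y_m = 134.911 − y_svg.

Shape 1 is a open polyline drawn with `<path>`. Its stroke #ff00ff means cut at S782, F1048. After flipping Y the toolpath is (25.447,111.126) → (77.381,42.030) → (94.327,36.127).

Shape 2 is a cubic bezier drawn with `<path>`. Its stroke #ff8800 means engrave at S349, F3884. After flipping Y the toolpath is (169.495,89.812) → (141.039,84.527) → (97.518,56.398) → (76.459,43.827).

Shape 3 is a quadratic bezier drawn with `<path>`. Its stroke #ff8800 means engrave at S349, F3884. After flipping Y the toolpath is (55.072,52.251) → (63.064,64.831) → (68.767,71.540) → (72.179,72.379).

Shape 4 is a line segment drawn with `<line>`. Its stroke #ff8800 means engrave at S349, F3884. After flipping Y the toolpath is (183.126,88.258) → (15.333,20.408).

Shape 5 is a closed polygon drawn with `<polygon>`. Its stroke #ff00ff means cut at S782, F1048. After flipping Y the toolpath is (155.838,89.996) → (13.673,67.846) → (123.061,43.994) → (48.104,122.660) → (214.571,73.838) → (83.833,115.108) → (155.838,89.996), returning to the start.

Shape 6 is a regular polygon drawn with `<path>`. Its stroke #ff8800 means engrave at S349, F3884. After flipping Y the toolpath is (79.658,83.386) → (101.510,79.758) → (87.442,62.648) → (79.658,83.386), returning to the start.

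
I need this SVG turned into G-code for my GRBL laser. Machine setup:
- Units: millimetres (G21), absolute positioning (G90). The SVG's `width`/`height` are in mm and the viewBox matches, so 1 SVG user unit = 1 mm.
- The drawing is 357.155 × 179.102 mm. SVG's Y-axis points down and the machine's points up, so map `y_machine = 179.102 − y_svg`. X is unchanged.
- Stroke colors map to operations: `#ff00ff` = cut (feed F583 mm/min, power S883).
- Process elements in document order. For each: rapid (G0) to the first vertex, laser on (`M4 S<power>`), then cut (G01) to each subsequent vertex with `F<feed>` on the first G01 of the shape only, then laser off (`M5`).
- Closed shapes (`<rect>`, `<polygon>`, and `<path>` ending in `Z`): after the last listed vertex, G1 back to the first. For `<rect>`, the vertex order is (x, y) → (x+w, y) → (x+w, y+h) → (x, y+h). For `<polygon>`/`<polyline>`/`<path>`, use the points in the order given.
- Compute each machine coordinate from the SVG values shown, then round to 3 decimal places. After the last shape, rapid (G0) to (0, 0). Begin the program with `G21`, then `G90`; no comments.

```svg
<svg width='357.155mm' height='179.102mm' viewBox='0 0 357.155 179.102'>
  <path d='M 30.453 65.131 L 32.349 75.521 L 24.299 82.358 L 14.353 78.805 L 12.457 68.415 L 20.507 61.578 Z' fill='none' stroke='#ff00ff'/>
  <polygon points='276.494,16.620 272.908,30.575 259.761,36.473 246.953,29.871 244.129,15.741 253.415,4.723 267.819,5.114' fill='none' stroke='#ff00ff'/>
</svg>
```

1 u = 1 mm; y_m = 179.102 − y.

[1] `<path>` regular polygon, #ff00ff→cut S883 F583: (30.453,113.971) → (32.349,103.581) → (24.299,96.744) → (14.353,100.297) → (12.457,110.687) → (20.507,117.524) → (30.453,113.971) (closed)

[2] `<polygon>` regular polygon, #ff00ff→cut S883 F583: (276.494,162.482) → (272.908,148.527) → (259.761,142.629) → (246.953,149.231) → (244.129,163.361) → (253.415,174.379) → (267.819,173.988) → (276.494,162.482) (closed)

G21
G90
G0 X30.453 Y113.971
M4 S883
G01 X32.349 Y103.581 F583
G01 X24.299 Y96.744
G01 X14.353 Y100.297
G01 X12.457 Y110.687
G01 X20.507 Y117.524
G01 X30.453 Y113.971
M5
G0 X276.494 Y162.482
M4 S883
G01 X272.908 Y148.527 F583
G01 X259.761 Y142.629
G01 X246.953 Y149.231
G01 X244.129 Y163.361
G01 X253.415 Y174.379
G01 X267.819 Y173.988
G01 X276.494 Y162.482
M5
G0 X0.000 Y0.000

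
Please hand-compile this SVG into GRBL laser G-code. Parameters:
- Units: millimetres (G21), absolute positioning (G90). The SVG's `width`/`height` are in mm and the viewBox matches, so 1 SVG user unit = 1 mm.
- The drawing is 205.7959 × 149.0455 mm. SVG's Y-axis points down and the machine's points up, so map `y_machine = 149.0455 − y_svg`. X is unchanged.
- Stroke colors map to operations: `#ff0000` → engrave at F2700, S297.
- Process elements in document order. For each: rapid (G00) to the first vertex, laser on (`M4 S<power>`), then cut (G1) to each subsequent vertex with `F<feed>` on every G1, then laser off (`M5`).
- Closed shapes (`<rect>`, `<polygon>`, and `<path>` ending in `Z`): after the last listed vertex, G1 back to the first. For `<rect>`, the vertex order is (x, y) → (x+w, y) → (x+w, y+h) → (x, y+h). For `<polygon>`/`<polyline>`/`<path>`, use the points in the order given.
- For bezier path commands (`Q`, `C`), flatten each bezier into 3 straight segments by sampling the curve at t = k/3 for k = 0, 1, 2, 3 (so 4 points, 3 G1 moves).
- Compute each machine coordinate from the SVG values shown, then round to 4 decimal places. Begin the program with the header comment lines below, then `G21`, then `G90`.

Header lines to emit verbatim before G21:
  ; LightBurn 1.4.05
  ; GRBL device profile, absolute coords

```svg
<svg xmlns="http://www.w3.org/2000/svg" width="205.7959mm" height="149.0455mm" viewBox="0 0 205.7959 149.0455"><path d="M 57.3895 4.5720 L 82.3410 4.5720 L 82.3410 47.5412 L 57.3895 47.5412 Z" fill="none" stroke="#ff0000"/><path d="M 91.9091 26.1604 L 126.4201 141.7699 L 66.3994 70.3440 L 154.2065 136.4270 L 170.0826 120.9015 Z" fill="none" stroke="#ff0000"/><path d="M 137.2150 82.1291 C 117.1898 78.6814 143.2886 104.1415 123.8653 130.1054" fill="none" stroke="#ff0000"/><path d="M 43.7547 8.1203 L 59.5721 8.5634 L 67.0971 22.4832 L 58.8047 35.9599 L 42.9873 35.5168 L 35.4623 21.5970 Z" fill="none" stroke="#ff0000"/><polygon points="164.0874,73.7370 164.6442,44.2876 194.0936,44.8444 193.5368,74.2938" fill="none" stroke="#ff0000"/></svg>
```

; LightBurn 1.4.05
; GRBL device profile, absolute coords
G21
G90
G00 X57.3895 Y144.4735
M4 S297
G1 X82.3410 Y144.4735 F2700
G1 X82.3410 Y101.5043 F2700
G1 X57.3895 Y101.5043 F2700
G1 X57.3895 Y144.4735 F2700
M5
G00 X91.9091 Y122.8851
M4 S297
G1 X126.4201 Y7.2756 F2700
G1 X66.3994 Y78.7015 F2700
G1 X154.2065 Y12.6185 F2700
G1 X170.0826 Y28.1440 F2700
G1 X91.9091 Y122.8851 F2700
M5
G00 X137.2150 Y66.9164
M4 S297
G1 X129.1702 Y61.7802 F2700
G1 X131.5089 Y43.6841 F2700
G1 X123.8653 Y18.9401 F2700
M5
G00 X43.7547 Y140.9252
M4 S297
G1 X59.5721 Y140.4821 F2700
G1 X67.0971 Y126.5623 F2700
G1 X58.8047 Y113.0856 F2700
G1 X42.9873 Y113.5287 F2700
G1 X35.4623 Y127.4485 F2700
G1 X43.7547 Y140.9252 F2700
M5
G00 X164.0874 Y75.3085
M4 S297
G1 X164.6442 Y104.7579 F2700
G1 X194.0936 Y104.2011 F2700
G1 X193.5368 Y74.7517 F2700
G1 X164.0874 Y75.3085 F2700
M5

viewBox `0 0 205.7959 149.0455` with mm width/height → 1 unit = 1 mm. Flip: y_m = 149.0455 − y_svg.

**Shape 1** — `<path>` rectangle, stroke `#ff0000` → engrave (S297, F2700). Machine vertices: (57.3895,144.4735) → (82.3410,144.4735) → (82.3410,101.5043) → (57.3895,101.5043) → (57.3895,144.4735). Closed: final G1 returns to the first vertex.

**Shape 2** — `<path>` closed polygon, stroke `#ff0000` → engrave (S297, F2700). Machine vertices: (91.9091,122.8851) → (126.4201,7.2756) → (66.3994,78.7015) → (154.2065,12.6185) → (170.0826,28.1440) → (91.9091,122.8851). Closed: final G1 returns to the first vertex.

**Shape 3** — `<path>` cubic bezier, stroke `#ff0000` → engrave (S297, F2700). Control points (SVG): P0=(137.2150,82.1291), P1=(117.1898,78.6814), P2=(143.2886,104.1415), P3=(123.8653,130.1054); sampled at t=k/3. Machine vertices: (137.2150,66.9164) → (129.1702,61.7802) → (131.5089,43.6841) → (123.8653,18.9401). Open path.

**Shape 4** — `<path>` regular polygon, stroke `#ff0000` → engrave (S297, F2700). Machine vertices: (43.7547,140.9252) → (59.5721,140.4821) → (67.0971,126.5623) → (58.8047,113.0856) → (42.9873,113.5287) → (35.4623,127.4485) → (43.7547,140.9252). Closed: final G1 returns to the first vertex.

**Shape 5** — `<polygon>` regular polygon, stroke `#ff0000` → engrave (S297, F2700). Machine vertices: (164.0874,75.3085) → (164.6442,104.7579) → (194.0936,104.2011) → (193.5368,74.7517) → (164.0874,75.3085). Closed: final G1 returns to the first vertex.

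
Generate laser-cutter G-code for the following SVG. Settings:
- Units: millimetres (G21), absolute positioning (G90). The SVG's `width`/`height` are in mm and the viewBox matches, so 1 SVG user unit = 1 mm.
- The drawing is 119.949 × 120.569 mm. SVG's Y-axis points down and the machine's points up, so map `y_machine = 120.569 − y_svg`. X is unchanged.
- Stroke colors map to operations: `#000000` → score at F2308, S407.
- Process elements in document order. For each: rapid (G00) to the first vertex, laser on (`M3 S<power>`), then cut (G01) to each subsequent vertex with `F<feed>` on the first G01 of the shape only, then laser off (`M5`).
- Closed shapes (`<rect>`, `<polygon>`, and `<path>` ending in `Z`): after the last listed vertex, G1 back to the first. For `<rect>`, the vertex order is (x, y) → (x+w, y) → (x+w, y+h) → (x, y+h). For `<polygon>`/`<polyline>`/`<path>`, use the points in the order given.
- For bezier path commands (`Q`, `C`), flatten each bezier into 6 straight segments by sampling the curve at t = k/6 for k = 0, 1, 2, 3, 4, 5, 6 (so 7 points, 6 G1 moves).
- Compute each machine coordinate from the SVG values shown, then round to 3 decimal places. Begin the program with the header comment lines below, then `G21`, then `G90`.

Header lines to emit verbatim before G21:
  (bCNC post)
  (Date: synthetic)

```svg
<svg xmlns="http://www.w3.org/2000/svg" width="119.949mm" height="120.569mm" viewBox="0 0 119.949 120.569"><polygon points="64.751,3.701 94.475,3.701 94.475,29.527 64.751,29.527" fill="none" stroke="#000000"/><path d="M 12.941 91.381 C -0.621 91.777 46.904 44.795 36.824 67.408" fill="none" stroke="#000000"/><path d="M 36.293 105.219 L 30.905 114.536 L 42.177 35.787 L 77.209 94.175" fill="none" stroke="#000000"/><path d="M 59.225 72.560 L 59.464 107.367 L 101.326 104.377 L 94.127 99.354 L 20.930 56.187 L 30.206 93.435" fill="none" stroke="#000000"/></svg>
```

1 u = 1 mm; y_m = 120.569 − y.

[1] `<polygon>` rectangle, #000000→score S407 F2308: (64.751,116.868) → (94.475,116.868) → (94.475,91.042) → (64.751,91.042) → (64.751,116.868) (closed)

[2] `<path>` cubic bezier, #000000→score S407 F2308: (12.941,29.188) → (10.701,32.397) → (15.345,40.252) → (23.577,49.506) → (32.098,56.908) → (37.613,59.209) → (36.824,53.161)

[3] `<path>` open polyline, #000000→score S407 F2308: (36.293,15.350) → (30.905,6.033) → (42.177,84.782) → (77.209,26.394)

[4] `<path>` open polyline, #000000→score S407 F2308: (59.225,48.009) → (59.464,13.202) → (101.326,16.192) → (94.127,21.215) → (20.930,64.382) → (30.206,27.134)

(bCNC post)
(Date: synthetic)
G21
G90
G00 X64.751 Y116.868
M3 S407
G01 X94.475 Y116.868 F2308
G01 X94.475 Y91.042
G01 X64.751 Y91.042
G01 X64.751 Y116.868
M5
G00 X12.941 Y29.188
M3 S407
G01 X10.701 Y32.397 F2308
G01 X15.345 Y40.252
G01 X23.577 Y49.506
G01 X32.098 Y56.908
G01 X37.613 Y59.209
G01 X36.824 Y53.161
M5
G00 X36.293 Y15.350
M3 S407
G01 X30.905 Y6.033 F2308
G01 X42.177 Y84.782
G01 X77.209 Y26.394
M5
G00 X59.225 Y48.009
M3 S407
G01 X59.464 Y13.202 F2308
G01 X101.326 Y16.192
G01 X94.127 Y21.215
G01 X20.930 Y64.382
G01 X30.206 Y27.134
M5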